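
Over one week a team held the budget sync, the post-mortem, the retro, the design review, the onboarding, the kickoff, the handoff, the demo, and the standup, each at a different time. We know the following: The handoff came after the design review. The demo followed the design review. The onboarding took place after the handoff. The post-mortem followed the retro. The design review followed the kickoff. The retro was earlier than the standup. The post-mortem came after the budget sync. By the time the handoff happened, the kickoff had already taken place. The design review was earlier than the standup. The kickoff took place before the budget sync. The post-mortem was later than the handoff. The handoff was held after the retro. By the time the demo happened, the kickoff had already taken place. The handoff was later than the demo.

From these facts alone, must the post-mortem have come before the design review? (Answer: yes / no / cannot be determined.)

Tracing the constraints gives the design review → the handoff → the post-mortem, so the design review must come before the post-mortem.
That means the post-mortem cannot be before the design review.

no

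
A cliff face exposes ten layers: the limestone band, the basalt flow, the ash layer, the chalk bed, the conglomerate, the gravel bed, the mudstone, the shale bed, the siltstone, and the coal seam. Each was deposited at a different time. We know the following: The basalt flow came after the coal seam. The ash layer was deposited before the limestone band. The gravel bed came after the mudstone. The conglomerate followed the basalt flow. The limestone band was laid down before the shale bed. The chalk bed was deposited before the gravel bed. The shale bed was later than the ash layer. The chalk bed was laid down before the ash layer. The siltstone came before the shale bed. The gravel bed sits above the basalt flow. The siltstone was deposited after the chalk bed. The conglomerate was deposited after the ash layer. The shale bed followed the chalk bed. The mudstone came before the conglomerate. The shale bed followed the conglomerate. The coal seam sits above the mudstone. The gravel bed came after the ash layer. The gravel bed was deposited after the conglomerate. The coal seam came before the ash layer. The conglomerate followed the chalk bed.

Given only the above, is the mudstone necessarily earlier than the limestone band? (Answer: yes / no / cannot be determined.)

Chain the constraints: the mudstone → the coal seam → the ash layer → the limestone band. Each link is directly stated, so the mudstone comes before the limestone band.

yes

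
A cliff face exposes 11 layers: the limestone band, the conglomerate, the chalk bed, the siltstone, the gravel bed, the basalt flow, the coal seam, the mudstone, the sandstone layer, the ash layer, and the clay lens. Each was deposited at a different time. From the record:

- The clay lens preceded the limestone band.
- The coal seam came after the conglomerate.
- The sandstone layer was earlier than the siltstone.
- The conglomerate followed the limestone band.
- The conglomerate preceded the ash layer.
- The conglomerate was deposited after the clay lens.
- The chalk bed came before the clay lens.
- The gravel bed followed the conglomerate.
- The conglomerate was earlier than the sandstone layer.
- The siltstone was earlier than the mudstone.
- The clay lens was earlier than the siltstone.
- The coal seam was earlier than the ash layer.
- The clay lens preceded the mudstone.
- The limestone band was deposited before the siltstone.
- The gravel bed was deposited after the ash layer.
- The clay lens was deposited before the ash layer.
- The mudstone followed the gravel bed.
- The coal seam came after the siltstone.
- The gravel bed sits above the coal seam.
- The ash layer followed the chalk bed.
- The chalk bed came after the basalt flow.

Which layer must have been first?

The basalt flow has a chain of constraints placing it before every other layer, so the basalt flow must be first.

the basalt flow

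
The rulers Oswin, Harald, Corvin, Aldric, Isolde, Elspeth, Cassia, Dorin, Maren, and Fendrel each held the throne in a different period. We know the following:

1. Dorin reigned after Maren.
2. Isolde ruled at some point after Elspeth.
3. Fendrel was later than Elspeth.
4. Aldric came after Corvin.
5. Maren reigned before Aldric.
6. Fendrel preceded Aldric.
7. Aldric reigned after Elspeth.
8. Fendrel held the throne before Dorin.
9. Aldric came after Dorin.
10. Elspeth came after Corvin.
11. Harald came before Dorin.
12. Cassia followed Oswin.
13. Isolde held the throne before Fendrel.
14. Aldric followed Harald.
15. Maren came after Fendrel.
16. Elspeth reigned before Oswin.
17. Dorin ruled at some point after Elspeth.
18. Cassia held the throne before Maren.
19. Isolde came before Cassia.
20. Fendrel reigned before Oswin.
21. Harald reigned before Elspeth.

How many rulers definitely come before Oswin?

5

Directly stated before Oswin: Elspeth and Fendrel.
Corvin reaches Oswin via Corvin → Elspeth → Oswin.
Harald reaches Oswin via Harald → Elspeth → Oswin.
Isolde reaches Oswin via Isolde → Fendrel → Oswin.
That's Corvin, Elspeth, Fendrel, Harald, and Isolde — 5 in all.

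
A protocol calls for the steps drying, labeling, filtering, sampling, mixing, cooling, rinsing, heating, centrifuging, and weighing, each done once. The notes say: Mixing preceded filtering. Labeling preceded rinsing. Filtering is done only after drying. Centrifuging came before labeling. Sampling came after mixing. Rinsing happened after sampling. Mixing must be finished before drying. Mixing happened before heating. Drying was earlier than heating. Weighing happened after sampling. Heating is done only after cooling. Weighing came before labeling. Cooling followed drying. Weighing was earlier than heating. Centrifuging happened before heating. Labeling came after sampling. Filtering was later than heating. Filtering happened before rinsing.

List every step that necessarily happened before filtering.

Directly stated before filtering: drying, heating, and mixing.
Centrifuging reaches filtering via centrifuging → heating → filtering.
Cooling reaches filtering via cooling → heating → filtering.
Sampling reaches filtering via sampling → weighing → heating → filtering.
Likewise weighing reaches filtering by chaining the stated constraints.

centrifuging, cooling, drying, heating, mixing, sampling, weighing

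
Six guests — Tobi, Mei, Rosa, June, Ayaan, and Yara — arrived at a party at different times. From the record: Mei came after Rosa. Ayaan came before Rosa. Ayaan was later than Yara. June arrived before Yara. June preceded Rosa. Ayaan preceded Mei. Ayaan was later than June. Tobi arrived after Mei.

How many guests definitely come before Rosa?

Directly stated before Rosa: Ayaan and June.
Yara reaches Rosa via Yara → Ayaan → Rosa.
That's Ayaan, June, and Yara — 3 in all.

3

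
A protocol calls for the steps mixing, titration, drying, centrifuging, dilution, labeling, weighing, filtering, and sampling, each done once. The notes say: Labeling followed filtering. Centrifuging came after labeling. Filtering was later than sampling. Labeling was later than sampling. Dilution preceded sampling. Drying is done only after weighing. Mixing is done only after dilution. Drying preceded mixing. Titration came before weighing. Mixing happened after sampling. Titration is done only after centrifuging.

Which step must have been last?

Every other step has a chain of constraints placing it before mixing, so mixing is last.

mixing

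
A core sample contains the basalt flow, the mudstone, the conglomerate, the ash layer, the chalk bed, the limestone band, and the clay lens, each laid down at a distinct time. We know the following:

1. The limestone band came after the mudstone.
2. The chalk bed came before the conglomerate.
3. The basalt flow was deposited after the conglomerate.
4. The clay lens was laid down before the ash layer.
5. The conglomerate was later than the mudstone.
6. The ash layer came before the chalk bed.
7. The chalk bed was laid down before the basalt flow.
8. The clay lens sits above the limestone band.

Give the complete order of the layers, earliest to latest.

the mudstone, the limestone band, the clay lens, the ash layer, the chalk bed, the conglomerate, the basalt flow

The constraints fix every adjacent pair, so only one ordering works:
the mudstone → the limestone band → the clay lens → the ash layer → the chalk bed → the conglomerate → the basalt flow.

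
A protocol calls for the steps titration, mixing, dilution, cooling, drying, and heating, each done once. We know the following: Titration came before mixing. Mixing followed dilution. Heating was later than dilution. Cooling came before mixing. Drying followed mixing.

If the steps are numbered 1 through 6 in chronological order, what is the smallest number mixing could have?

4

Cooling, dilution, and titration must all come before mixing — 3 forced predecessors.
Nothing else is forced ahead of mixing, so its earliest slot is position 3 + 1 = 4.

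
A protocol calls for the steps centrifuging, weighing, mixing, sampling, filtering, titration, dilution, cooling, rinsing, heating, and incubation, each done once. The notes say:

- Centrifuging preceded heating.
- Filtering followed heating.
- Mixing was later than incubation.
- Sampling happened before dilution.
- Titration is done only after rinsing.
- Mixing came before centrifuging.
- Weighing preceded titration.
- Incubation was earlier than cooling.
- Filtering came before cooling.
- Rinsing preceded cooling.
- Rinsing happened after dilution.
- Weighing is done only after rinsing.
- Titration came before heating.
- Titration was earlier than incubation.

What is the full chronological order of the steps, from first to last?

The constraints fix every adjacent pair, so only one ordering works:
sampling → dilution → rinsing → weighing → titration → incubation → mixing → centrifuging → heating → filtering → cooling.

sampling, dilution, rinsing, weighing, titration, incubation, mixing, centrifuging, heating, filtering, cooling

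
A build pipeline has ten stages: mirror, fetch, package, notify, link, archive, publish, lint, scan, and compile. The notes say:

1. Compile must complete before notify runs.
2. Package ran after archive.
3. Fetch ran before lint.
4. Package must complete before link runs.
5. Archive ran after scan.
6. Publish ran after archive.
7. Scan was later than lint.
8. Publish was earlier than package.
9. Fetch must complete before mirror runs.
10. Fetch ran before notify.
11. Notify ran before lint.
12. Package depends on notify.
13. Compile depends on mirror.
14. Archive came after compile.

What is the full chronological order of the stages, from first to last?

fetch, mirror, compile, notify, lint, scan, archive, publish, package, link

The constraints fix every adjacent pair, so only one ordering works:
fetch → mirror → compile → notify → lint → scan → archive → publish → package → link.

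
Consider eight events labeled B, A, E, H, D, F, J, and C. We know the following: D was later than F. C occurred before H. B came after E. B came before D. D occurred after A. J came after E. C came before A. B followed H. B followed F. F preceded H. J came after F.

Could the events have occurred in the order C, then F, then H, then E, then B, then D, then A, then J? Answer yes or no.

The constraints require A before D, but in the proposed sequence D appears ahead of A. That one violation is enough.

no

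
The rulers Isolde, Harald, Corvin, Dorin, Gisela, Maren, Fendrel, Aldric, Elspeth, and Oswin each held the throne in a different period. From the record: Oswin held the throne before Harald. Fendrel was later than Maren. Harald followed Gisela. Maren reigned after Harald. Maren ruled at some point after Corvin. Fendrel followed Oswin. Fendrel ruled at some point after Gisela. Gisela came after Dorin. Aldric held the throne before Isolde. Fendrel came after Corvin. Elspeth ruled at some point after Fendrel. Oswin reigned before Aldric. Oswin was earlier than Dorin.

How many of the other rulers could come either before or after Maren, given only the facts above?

2

Forced before Maren: Corvin, Dorin, Gisela, Harald, and Oswin; forced after Maren: Elspeth and Fendrel.
That leaves Aldric and Isolde with no forced order relative to Maren — 2.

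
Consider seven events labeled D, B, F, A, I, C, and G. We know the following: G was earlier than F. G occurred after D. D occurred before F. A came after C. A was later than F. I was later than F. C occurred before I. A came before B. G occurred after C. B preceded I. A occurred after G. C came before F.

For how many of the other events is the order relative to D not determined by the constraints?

1

Forced after D: A, B, F, G, and I.
That leaves C with no forced order relative to D — 1.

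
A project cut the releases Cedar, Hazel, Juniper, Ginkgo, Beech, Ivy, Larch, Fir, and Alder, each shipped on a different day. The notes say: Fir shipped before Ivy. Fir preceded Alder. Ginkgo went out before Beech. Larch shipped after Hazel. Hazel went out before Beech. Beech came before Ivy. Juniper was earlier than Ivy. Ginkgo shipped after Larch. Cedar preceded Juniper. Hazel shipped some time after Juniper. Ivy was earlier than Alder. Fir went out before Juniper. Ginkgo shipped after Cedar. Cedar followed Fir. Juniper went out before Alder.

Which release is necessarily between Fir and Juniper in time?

Tracing the constraints gives Fir → Cedar → Juniper, so Cedar sits after Fir and before Juniper.
No other release is forced both after Fir and before Juniper.

Cedar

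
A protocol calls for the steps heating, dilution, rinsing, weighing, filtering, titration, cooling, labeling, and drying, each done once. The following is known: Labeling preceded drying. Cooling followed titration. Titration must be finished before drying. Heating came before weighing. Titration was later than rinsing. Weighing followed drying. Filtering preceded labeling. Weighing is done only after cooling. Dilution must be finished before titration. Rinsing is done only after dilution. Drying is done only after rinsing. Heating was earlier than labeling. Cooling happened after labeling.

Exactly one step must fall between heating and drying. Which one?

Tracing the constraints gives heating → labeling → drying, so labeling sits after heating and before drying.
No other step is forced both after heating and before drying.

labeling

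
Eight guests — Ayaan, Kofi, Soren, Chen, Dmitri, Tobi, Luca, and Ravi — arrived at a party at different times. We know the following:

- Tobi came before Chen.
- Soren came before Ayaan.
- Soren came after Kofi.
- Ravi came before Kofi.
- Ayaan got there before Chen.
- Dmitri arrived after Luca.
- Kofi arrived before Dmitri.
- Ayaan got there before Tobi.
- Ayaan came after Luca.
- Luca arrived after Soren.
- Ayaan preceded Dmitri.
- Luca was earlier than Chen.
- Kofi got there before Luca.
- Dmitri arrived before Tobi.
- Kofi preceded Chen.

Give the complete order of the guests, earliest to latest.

Ravi, Kofi, Soren, Luca, Ayaan, Dmitri, Tobi, Chen

The constraints fix every adjacent pair, so only one ordering works:
Ravi → Kofi → Soren → Luca → Ayaan → Dmitri → Tobi → Chen.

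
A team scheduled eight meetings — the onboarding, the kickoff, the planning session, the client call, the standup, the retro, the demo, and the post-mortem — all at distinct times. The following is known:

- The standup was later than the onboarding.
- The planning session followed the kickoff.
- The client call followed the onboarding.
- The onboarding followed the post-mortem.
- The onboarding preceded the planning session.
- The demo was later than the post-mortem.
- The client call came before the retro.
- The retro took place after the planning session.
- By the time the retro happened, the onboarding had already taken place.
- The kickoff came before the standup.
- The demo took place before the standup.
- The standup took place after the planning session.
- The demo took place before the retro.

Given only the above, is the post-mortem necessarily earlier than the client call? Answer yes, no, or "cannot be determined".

yes

Chain the constraints: the post-mortem → the onboarding → the client call. Each link is directly stated, so the post-mortem comes before the client call.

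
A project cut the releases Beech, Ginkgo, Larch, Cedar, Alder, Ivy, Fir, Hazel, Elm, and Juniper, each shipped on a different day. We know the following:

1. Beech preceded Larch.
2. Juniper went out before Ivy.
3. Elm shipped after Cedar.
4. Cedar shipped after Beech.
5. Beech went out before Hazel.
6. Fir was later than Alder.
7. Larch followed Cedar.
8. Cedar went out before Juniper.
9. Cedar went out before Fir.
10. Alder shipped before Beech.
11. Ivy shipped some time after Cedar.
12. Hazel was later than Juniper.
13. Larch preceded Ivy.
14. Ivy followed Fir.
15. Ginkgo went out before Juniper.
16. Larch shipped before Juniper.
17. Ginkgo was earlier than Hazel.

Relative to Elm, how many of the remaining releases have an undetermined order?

6

Forced before Elm: Alder, Beech, and Cedar.
That leaves Fir, Ginkgo, Hazel, Ivy, Juniper, and Larch with no forced order relative to Elm — 6.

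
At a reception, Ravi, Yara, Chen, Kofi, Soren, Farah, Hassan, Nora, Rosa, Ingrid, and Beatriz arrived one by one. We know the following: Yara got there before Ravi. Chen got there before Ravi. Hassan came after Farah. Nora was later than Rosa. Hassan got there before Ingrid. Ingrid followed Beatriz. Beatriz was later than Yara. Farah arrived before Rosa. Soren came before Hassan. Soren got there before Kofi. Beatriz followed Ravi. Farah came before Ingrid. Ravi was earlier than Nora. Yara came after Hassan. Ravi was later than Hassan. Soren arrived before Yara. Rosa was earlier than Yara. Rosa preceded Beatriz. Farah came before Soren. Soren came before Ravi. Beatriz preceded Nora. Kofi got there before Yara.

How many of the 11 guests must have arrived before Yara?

Directly stated before Yara: Hassan, Kofi, Rosa, and Soren.
Farah reaches Yara via Farah → Rosa → Yara.
No chain forces Ingrid (or any of the others) ahead of Yara.
That's Farah, Hassan, Kofi, Rosa, and Soren — 5 in all.

5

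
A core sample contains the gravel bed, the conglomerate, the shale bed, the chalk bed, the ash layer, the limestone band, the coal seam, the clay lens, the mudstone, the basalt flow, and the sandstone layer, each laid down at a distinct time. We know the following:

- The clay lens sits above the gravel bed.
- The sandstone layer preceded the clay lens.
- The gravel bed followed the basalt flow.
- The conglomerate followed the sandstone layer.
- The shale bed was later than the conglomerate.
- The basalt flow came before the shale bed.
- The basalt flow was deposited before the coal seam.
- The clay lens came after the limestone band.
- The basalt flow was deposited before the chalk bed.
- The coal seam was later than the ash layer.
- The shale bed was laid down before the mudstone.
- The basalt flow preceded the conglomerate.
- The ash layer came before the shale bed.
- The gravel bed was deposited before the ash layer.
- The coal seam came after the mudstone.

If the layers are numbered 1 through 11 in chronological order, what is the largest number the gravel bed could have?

The gravel bed must come before the ash layer, the clay lens, the coal seam, the mudstone, and the shale bed — 5 layers forced after it.
Everything else can be placed before the gravel bed in some valid order, so the gravel bed can sit as late as position 11 − 5 = 6.

6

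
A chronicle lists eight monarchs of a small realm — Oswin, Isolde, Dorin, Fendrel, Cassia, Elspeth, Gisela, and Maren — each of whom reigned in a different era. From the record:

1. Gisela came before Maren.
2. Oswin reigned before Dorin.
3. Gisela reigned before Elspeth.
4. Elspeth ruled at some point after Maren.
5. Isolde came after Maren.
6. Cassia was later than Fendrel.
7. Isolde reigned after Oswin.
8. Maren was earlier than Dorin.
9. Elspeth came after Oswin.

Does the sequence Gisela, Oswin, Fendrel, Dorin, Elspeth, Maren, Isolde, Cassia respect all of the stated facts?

The constraints require Maren before Dorin, but in the proposed sequence Dorin appears ahead of Maren. That one violation is enough.

no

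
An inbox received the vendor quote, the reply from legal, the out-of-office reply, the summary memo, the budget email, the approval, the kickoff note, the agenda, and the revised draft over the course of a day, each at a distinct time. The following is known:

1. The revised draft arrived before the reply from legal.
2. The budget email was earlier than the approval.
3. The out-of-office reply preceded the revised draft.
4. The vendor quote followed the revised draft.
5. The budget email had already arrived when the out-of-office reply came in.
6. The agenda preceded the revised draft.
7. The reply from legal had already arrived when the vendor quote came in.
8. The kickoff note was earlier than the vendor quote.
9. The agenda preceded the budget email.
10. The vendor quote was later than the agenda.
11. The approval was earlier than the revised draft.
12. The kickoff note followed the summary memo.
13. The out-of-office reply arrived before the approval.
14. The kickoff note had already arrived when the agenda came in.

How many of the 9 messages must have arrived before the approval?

5

Directly stated before the approval: the budget email and the out-of-office reply.
The agenda reaches the approval via the agenda → the budget email → the approval.
The kickoff note reaches the approval via the kickoff note → the agenda → the budget email → the approval.
The summary memo reaches the approval via the summary memo → the kickoff note → the agenda → the budget email → the approval.
That's the agenda, the budget email, the kickoff note, the out-of-office reply, and the summary memo — 5 in all.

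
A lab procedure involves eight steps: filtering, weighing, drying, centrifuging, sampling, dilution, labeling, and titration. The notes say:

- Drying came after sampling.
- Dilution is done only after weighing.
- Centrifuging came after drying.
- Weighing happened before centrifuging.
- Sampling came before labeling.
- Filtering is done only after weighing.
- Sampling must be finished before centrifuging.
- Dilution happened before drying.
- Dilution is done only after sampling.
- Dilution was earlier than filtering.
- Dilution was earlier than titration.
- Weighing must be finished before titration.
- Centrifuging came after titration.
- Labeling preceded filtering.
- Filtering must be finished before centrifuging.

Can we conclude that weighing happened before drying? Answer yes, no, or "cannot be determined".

Chain the constraints: weighing → dilution → drying. Each link is directly stated, so weighing comes before drying.

yes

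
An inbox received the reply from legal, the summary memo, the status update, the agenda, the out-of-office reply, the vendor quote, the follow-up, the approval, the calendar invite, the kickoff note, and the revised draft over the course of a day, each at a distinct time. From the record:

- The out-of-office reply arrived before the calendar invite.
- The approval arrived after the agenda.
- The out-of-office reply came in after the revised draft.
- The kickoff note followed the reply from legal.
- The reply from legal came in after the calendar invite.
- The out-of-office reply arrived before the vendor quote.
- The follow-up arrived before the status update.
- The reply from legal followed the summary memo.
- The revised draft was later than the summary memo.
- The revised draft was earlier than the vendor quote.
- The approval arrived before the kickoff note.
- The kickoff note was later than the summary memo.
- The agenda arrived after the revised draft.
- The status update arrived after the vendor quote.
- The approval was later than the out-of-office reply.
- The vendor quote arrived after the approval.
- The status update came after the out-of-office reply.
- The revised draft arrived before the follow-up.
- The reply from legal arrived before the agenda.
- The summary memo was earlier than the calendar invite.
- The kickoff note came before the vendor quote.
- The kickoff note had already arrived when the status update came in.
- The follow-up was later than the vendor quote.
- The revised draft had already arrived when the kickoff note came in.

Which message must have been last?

Every other message has a chain of constraints placing it before the status update, so the status update is last.

the status update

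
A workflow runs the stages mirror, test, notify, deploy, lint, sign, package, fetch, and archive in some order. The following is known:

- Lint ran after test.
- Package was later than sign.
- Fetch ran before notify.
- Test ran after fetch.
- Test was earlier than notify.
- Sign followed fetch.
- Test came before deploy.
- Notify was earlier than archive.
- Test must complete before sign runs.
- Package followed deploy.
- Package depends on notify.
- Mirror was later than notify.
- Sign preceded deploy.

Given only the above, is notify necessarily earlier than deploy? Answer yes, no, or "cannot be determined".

No chain of stated constraints runs from notify to deploy, and none runs from deploy to notify either.
So the relative order of notify and deploy is not fixed by the given facts.

cannot be determined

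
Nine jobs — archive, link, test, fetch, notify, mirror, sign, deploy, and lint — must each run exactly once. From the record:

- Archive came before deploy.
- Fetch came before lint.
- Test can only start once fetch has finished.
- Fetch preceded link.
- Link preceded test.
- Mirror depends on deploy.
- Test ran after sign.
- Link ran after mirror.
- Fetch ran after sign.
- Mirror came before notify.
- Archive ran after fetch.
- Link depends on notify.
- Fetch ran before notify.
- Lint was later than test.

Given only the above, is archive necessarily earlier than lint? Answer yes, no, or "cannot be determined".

yes

Chain the constraints: archive → deploy → mirror → link → test → lint. Each link is directly stated, so archive comes before lint.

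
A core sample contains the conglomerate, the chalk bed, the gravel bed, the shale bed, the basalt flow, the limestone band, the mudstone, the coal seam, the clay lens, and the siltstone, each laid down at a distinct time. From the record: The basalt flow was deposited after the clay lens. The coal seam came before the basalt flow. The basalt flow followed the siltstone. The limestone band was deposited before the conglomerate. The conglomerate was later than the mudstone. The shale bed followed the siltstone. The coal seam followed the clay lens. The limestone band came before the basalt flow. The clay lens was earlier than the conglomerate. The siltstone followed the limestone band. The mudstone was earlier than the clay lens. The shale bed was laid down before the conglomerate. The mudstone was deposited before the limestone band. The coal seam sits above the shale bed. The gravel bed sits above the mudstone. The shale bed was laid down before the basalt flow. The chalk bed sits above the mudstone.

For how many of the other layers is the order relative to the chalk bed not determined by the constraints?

8

Forced before the chalk bed: the mudstone.
That leaves the basalt flow, the clay lens, the coal seam, the conglomerate, the gravel bed, the limestone band, the shale bed, and the siltstone with no forced order relative to the chalk bed — 8.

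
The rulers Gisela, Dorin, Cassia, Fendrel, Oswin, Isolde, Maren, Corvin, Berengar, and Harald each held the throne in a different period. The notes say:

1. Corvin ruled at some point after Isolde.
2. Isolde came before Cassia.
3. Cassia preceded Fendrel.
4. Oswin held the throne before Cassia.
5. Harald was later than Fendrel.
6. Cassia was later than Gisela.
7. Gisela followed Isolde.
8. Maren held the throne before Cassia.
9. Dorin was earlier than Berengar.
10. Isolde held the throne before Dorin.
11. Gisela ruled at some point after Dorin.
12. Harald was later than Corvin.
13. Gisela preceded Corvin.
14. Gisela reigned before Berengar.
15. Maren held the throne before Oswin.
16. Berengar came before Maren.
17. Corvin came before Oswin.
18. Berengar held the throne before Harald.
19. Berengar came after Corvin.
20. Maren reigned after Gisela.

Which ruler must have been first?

Isolde

Isolde has a chain of constraints placing them before every other ruler, so Isolde must be first.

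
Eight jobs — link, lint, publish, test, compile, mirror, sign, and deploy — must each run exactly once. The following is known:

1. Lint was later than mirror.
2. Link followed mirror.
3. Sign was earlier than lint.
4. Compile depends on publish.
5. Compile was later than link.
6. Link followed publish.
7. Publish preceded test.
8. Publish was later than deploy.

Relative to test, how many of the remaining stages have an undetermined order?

5

Forced before test: deploy and publish.
That leaves compile, link, lint, mirror, and sign with no forced order relative to test — 5.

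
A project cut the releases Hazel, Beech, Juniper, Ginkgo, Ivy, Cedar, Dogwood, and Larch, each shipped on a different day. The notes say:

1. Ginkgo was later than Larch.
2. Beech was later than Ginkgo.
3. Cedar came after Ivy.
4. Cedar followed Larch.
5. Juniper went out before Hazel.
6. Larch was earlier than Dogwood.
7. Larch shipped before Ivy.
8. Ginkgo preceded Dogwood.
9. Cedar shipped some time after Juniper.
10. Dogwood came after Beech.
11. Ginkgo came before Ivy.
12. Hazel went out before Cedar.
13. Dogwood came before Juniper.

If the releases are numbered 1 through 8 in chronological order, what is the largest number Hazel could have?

Hazel must come before Cedar — 1 release forced after it.
Everything else can be placed before Hazel in some valid order, so Hazel can sit as late as position 8 − 1 = 7.

7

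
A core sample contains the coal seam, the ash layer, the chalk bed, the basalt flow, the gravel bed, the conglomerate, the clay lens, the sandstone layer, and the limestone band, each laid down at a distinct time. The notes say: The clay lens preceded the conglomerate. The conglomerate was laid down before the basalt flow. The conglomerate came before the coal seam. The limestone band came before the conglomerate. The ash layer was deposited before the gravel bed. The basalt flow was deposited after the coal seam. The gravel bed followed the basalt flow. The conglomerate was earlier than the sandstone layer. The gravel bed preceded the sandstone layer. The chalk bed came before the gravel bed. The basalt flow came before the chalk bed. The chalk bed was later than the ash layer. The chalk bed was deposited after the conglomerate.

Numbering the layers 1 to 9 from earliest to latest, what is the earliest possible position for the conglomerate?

3

The clay lens and the limestone band must both come before the conglomerate — 2 forced predecessors.
Nothing else is forced ahead of the conglomerate, so its earliest slot is position 2 + 1 = 3.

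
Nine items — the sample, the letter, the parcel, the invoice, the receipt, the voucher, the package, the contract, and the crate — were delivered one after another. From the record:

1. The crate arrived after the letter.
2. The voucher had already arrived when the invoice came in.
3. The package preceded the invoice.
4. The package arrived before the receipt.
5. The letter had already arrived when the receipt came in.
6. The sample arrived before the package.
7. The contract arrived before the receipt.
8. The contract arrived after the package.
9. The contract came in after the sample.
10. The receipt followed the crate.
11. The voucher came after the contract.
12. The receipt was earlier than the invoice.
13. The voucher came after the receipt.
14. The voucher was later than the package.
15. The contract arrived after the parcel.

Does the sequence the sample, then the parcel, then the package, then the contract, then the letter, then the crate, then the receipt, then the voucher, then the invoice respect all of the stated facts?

Check each stated constraint against the proposed order — e.g. the package is ahead of the voucher; the package is ahead of the invoice. Every pair is in the required order; nothing is violated.

yes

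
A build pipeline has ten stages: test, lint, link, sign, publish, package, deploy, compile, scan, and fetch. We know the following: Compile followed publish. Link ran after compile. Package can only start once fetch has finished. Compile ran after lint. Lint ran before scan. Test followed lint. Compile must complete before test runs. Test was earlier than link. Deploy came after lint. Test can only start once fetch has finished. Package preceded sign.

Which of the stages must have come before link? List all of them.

Directly stated before link: compile and test.
Fetch reaches link via fetch → test → link.
Lint reaches link via lint → compile → link.
Publish reaches link via publish → compile → link.
No chain forces package (or any of the others) ahead of link.

compile, fetch, lint, publish, test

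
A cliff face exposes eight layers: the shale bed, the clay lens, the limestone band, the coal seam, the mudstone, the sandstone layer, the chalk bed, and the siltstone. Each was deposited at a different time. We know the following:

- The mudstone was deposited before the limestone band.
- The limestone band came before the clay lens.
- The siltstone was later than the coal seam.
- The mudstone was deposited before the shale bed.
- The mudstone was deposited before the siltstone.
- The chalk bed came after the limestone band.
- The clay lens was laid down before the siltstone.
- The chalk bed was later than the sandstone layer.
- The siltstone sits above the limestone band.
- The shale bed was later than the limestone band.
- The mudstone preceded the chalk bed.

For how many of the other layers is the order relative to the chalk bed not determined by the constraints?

Forced before the chalk bed: the limestone band, the mudstone, and the sandstone layer.
That leaves the clay lens, the coal seam, the shale bed, and the siltstone with no forced order relative to the chalk bed — 4.

4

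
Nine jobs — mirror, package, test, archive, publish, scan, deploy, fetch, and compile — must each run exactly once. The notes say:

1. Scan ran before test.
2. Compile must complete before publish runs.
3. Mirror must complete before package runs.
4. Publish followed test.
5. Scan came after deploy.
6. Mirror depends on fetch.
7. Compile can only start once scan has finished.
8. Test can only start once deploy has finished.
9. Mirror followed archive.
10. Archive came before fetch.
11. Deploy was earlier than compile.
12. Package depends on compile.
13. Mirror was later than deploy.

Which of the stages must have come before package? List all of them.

Directly stated before package: compile and mirror.
Archive reaches package via archive → mirror → package.
Deploy reaches package via deploy → mirror → package.
Fetch reaches package via fetch → mirror → package.
Likewise scan reaches package by chaining the stated constraints.
No chain forces test (or any of the others) ahead of package.

archive, compile, deploy, fetch, mirror, scan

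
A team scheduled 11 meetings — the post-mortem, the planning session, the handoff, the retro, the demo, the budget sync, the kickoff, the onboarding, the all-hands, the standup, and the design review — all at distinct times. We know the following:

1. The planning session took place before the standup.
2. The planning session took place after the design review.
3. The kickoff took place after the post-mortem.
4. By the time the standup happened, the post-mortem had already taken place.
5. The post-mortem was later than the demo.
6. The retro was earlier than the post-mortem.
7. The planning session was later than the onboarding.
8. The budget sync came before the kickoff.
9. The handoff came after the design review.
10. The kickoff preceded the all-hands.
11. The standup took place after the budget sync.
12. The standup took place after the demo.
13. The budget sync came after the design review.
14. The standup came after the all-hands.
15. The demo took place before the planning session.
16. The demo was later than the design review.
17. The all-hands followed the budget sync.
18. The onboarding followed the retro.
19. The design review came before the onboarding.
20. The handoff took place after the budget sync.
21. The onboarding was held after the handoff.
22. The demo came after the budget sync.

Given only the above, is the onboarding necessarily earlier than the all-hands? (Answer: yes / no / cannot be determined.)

No chain of stated constraints runs from the onboarding to the all-hands, and none runs from the all-hands to the onboarding either.
So the relative order of the onboarding and the all-hands is not fixed by the given facts.

cannot be determined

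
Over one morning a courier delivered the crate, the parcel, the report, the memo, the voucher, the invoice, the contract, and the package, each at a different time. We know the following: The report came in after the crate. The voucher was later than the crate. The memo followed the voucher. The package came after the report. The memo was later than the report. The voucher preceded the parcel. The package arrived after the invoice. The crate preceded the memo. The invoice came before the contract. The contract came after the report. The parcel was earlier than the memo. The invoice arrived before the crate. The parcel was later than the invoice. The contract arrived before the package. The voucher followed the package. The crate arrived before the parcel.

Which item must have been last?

Every other item has a chain of constraints placing it before the memo, so the memo is last.

the memo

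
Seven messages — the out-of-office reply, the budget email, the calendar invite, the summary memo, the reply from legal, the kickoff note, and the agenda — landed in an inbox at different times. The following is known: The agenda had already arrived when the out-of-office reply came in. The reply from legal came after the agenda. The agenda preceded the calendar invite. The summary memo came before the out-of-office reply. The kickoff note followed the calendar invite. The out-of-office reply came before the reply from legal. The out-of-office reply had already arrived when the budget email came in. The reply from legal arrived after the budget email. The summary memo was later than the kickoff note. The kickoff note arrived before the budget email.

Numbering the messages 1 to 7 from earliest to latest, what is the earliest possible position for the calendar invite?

The agenda must come before the calendar invite — 1 forced predecessor.
Nothing else is forced ahead of the calendar invite, so its earliest slot is position 1 + 1 = 2.

2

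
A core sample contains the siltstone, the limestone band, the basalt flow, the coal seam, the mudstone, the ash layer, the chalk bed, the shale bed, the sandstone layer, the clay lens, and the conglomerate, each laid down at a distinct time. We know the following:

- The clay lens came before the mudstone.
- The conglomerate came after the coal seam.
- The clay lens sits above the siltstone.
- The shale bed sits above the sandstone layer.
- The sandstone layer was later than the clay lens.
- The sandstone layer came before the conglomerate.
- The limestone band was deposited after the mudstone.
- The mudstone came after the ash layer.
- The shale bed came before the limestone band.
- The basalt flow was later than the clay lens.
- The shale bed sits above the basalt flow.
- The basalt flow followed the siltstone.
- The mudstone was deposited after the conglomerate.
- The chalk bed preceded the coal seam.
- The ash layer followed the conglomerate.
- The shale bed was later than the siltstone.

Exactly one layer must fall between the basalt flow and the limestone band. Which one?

Tracing the constraints gives the basalt flow → the shale bed → the limestone band, so the shale bed sits after the basalt flow and before the limestone band.
No other layer is forced both after the basalt flow and before the limestone band.

the shale bed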